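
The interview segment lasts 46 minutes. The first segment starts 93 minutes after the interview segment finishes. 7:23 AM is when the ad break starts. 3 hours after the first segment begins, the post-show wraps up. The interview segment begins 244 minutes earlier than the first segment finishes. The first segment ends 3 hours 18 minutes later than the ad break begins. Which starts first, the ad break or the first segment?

the ad break

The first segment ends at 7:23 AM + 198 min = 10:41 AM.
The interview segment starts at 10:41 AM − 244 min = 6:37 AM.
The interview segment ends at 6:37 AM + 46 min = 7:23 AM.
The first segment starts at 7:23 AM + 93 min = 8:56 AM.
The ad break starts at 7:23 AM and the first segment starts at 8:56 AM, so the ad break is first.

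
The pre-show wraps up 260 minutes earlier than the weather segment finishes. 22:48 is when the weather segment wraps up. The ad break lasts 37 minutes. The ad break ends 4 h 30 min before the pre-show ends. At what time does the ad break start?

The pre-show ends at 22:48 − 260 min = 18:28.
The ad break ends at 18:28 − 270 min = 13:58.
The ad break starts at 13:58 − 37 min = 13:21.

13:21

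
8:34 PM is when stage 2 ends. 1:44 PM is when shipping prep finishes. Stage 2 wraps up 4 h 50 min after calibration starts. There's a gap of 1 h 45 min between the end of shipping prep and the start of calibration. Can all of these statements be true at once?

Calibration starts at 1:44 PM + 105 min = 3:29 PM.
Stage 2 ends at 3:29 PM + 290 min = 8:19 PM.
But stage 2 is also said to end at 8:34 PM — a 15-minute conflict.

No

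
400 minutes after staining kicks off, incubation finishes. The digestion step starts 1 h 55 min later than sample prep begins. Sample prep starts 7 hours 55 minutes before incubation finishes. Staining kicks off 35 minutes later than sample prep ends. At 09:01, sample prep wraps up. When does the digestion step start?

Staining starts at 09:01 + 35 min = 09:36.
Incubation ends at 09:36 + 400 min = 16:16.
Sample prep starts at 16:16 − 475 min = 08:21.
The digestion step starts at 08:21 + 115 min = 10:16.

10:16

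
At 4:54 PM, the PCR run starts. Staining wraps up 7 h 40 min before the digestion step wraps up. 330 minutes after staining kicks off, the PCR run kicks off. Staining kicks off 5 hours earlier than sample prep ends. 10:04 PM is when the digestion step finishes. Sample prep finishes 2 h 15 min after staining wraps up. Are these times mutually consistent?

Staining ends at 10:04 PM − 460 min = 2:24 PM.
Sample prep ends at 2:24 PM + 135 min = 4:39 PM.
Staining starts at 4:39 PM − 300 min = 11:39 AM.
The PCR run starts at 11:39 AM + 330 min = 5:09 PM.
But the PCR run is also said to start at 4:54 PM — a 15-minute conflict.

No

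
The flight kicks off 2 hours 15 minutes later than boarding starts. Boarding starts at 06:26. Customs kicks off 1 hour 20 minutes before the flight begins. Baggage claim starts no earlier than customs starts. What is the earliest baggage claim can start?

The flight starts at 06:26 + 135 min = 08:41.
Customs starts at 08:41 − 80 min = 07:21.
Baggage claim is bounded by customs, so the earliest it can start is 07:21.

07:21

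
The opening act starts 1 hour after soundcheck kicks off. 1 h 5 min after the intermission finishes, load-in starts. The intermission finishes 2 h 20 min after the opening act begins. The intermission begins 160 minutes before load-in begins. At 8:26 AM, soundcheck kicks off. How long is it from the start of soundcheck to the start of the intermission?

105 minutes

The opening act starts at 8:26 AM + 60 min = 9:26 AM.
The intermission ends at 9:26 AM + 140 min = 11:46 AM.
Load-in starts at 11:46 AM + 65 min = 12:51 PM.
The intermission starts at 12:51 PM − 160 min = 10:11 AM.
From 8:26 AM to 10:11 AM is 105 minutes.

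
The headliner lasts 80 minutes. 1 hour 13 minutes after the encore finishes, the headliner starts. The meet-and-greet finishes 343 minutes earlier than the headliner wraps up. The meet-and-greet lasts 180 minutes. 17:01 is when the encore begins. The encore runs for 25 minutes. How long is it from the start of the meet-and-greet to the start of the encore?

5 hours 45 minutes

The encore ends at 17:01 + 25 min = 17:26.
The headliner starts at 17:26 + 73 min = 18:39.
The headliner ends at 18:39 + 80 min = 19:59.
The meet-and-greet ends at 19:59 − 343 min = 14:16.
The meet-and-greet starts at 14:16 − 180 min = 11:16.
From 11:16 to 17:01 is 5 hours 45 minutes.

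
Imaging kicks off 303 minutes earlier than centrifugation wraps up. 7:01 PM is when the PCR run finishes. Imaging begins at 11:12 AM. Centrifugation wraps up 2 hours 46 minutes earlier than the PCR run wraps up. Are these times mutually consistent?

Yes

Centrifugation ends at 7:01 PM − 166 min = 4:15 PM.
Imaging starts at 4:15 PM − 303 min = 11:12 AM.
That matches the stated 11:12 AM, so the schedule is consistent.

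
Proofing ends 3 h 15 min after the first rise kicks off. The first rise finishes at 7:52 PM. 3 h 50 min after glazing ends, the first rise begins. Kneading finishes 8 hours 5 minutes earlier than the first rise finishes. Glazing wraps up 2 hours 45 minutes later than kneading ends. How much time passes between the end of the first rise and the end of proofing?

Kneading ends at 7:52 PM − 485 min = 11:47 AM.
Glazing ends at 11:47 AM + 165 min = 2:32 PM.
The first rise starts at 2:32 PM + 230 min = 6:22 PM.
Proofing ends at 6:22 PM + 195 min = 9:37 PM.
From 7:52 PM to 9:37 PM is 105 minutes.

105 minutes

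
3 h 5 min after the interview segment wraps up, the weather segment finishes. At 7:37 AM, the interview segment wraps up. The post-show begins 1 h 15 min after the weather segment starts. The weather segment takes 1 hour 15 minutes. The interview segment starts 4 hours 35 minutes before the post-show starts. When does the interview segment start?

The weather segment ends at 7:37 AM + 185 min = 10:42 AM.
The weather segment starts at 10:42 AM − 75 min = 9:27 AM.
The post-show starts at 9:27 AM + 75 min = 10:42 AM.
The interview segment starts at 10:42 AM − 275 min = 6:07 AM.

6:07 AM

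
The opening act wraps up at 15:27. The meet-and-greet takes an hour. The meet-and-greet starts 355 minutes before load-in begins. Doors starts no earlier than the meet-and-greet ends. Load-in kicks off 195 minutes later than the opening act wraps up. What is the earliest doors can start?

13:47

Load-in starts at 15:27 + 195 min = 18:42.
The meet-and-greet starts at 18:42 − 355 min = 12:47.
The meet-and-greet ends at 12:47 + 60 min = 13:47.
Doors is bounded by the meet-and-greet, so the earliest it can start is 13:47.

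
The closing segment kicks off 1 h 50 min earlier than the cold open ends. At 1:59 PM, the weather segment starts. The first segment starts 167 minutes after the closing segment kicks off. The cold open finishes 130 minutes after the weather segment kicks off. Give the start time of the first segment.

5:06 PM

The cold open ends at 1:59 PM + 130 min = 4:09 PM.
The closing segment starts at 4:09 PM − 110 min = 2:19 PM.
The first segment starts at 2:19 PM + 167 min = 5:06 PM.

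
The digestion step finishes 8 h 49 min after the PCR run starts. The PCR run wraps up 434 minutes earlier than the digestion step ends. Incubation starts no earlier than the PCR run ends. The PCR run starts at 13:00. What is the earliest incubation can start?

14:35

The digestion step ends at 13:00 + 529 min = 21:49.
The PCR run ends at 21:49 − 434 min = 14:35.
Incubation is bounded by the PCR run, so the earliest it can start is 14:35.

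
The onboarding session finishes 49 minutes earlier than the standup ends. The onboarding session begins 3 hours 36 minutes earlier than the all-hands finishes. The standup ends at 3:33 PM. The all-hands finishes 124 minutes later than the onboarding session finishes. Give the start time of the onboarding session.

1:12 PM

The onboarding session ends at 3:33 PM − 49 min = 2:44 PM.
The all-hands ends at 2:44 PM + 124 min = 4:48 PM.
The onboarding session starts at 4:48 PM − 216 min = 1:12 PM.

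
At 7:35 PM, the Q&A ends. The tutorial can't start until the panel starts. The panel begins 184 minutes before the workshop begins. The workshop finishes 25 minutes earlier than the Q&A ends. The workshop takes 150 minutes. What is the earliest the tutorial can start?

1:36 PM

The workshop ends at 7:35 PM − 25 min = 7:10 PM.
The workshop starts at 7:10 PM − 150 min = 4:40 PM.
The panel starts at 4:40 PM − 184 min = 1:36 PM.
The tutorial is bounded by the panel, so the earliest it can start is 1:36 PM.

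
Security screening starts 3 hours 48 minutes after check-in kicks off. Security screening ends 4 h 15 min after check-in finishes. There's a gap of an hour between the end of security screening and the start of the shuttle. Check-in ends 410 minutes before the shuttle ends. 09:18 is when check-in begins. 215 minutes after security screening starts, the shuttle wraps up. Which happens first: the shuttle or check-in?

check-in

Security screening starts at 09:18 + 228 min = 13:06.
The shuttle ends at 13:06 + 215 min = 16:41.
Check-in ends at 16:41 − 410 min = 09:51.
Security screening ends at 09:51 + 255 min = 14:06.
The shuttle starts at 14:06 + 60 min = 15:06.
The shuttle starts at 15:06 and check-in starts at 09:18, so check-in is first.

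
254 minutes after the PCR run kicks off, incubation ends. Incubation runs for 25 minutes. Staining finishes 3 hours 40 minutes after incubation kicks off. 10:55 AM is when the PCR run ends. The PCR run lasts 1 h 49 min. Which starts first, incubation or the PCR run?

The PCR run starts at 10:55 AM − 109 min = 9:06 AM.
Incubation ends at 9:06 AM + 254 min = 1:20 PM.
Incubation starts at 1:20 PM − 25 min = 12:55 PM.
Incubation starts at 12:55 PM and the PCR run starts at 9:06 AM, so the PCR run is first.

the PCR run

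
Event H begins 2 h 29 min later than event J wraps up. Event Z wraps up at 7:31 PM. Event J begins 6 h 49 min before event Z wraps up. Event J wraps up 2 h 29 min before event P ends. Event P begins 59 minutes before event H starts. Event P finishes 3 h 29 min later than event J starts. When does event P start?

3:12 PM

Event J starts at 7:31 PM − 409 min = 12:42 PM.
Event P ends at 12:42 PM + 209 min = 4:11 PM.
Event J ends at 4:11 PM − 149 min = 1:42 PM.
Event H starts at 1:42 PM + 149 min = 4:11 PM.
Event P starts at 4:11 PM − 59 min = 3:12 PM.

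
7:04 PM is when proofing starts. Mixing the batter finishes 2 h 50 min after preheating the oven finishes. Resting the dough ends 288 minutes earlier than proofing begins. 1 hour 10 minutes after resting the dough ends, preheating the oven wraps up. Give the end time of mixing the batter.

6:16 PM

Resting the dough ends at 7:04 PM − 288 min = 2:16 PM.
Preheating the oven ends at 2:16 PM + 70 min = 3:26 PM.
Mixing the batter ends at 3:26 PM + 170 min = 6:16 PM.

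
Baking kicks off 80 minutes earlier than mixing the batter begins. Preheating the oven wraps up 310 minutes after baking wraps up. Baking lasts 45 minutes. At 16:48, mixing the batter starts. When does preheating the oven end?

21:23

Baking starts at 16:48 − 80 min = 15:28.
Baking ends at 15:28 + 45 min = 16:13.
Preheating the oven ends at 16:13 + 310 min = 21:23.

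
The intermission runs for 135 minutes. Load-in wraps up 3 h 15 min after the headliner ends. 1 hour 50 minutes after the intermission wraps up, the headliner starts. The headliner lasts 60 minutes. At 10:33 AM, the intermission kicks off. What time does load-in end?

6:53 PM

The intermission ends at 10:33 AM + 135 min = 12:48 PM.
The headliner starts at 12:48 PM + 110 min = 2:38 PM.
The headliner ends at 2:38 PM + 60 min = 3:38 PM.
Load-in ends at 3:38 PM + 195 min = 6:53 PM.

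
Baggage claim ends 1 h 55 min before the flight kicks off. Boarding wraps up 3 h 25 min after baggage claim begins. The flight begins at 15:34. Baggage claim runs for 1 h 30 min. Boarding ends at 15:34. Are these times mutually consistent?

Yes

Baggage claim ends at 15:34 − 115 min = 13:39.
Baggage claim starts at 13:39 − 90 min = 12:09.
Boarding ends at 12:09 + 205 min = 15:34.
That matches the stated 15:34, so the schedule is consistent.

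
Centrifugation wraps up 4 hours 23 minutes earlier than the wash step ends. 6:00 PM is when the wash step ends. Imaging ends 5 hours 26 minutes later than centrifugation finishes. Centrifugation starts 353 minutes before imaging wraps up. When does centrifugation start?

Centrifugation ends at 6:00 PM − 263 min = 1:37 PM.
Imaging ends at 1:37 PM + 326 min = 7:03 PM.
Centrifugation starts at 7:03 PM − 353 min = 1:10 PM.

1:10 PM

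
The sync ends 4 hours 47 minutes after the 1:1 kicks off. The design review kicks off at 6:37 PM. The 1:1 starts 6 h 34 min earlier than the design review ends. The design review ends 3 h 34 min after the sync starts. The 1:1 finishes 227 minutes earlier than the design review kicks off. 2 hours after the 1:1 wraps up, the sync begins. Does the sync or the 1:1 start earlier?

the 1:1

The 1:1 ends at 6:37 PM − 227 min = 2:50 PM.
The sync starts at 2:50 PM + 120 min = 4:50 PM.
The design review ends at 4:50 PM + 214 min = 8:24 PM.
The 1:1 starts at 8:24 PM − 394 min = 1:50 PM.
The sync starts at 4:50 PM and the 1:1 starts at 1:50 PM, so the 1:1 is first.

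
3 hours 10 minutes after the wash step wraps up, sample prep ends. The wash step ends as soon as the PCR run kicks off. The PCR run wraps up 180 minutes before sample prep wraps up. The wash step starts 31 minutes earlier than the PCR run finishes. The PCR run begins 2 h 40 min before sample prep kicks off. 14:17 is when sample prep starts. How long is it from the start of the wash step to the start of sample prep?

181 minutes

The PCR run starts at 14:17 − 160 min = 11:37.
So the wash step ends at 11:37.
Sample prep ends at 11:37 + 190 min = 14:47.
The PCR run ends at 14:47 − 180 min = 11:47.
The wash step starts at 11:47 − 31 min = 11:16.
From 11:16 to 14:17 is 181 minutes.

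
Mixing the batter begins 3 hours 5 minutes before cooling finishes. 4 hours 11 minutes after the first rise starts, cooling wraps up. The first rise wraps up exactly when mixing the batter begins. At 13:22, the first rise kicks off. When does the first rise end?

Cooling ends at 13:22 + 251 min = 17:33.
Mixing the batter starts at 17:33 − 185 min = 14:28.
So the first rise ends at 14:28.

14:28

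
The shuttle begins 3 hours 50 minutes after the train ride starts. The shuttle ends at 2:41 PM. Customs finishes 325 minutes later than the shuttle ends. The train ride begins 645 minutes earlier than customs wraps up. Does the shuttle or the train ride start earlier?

the train ride

Customs ends at 2:41 PM + 325 min = 8:06 PM.
The train ride starts at 8:06 PM − 645 min = 9:21 AM.
The shuttle starts at 9:21 AM + 230 min = 1:11 PM.
The shuttle starts at 1:11 PM and the train ride starts at 9:21 AM, so the train ride is first.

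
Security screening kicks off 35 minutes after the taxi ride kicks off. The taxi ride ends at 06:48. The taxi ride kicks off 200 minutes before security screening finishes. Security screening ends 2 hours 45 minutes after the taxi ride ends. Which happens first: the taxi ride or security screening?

Security screening ends at 06:48 + 165 min = 09:33.
The taxi ride starts at 09:33 − 200 min = 06:13.
Security screening starts at 06:13 + 35 min = 06:48.
The taxi ride starts at 06:13 and security screening starts at 06:48, so the taxi ride is first.

the taxi ride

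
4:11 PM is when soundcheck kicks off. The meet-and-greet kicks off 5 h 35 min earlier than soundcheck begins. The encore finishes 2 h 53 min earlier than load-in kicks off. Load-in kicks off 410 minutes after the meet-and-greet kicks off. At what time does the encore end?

The meet-and-greet starts at 4:11 PM − 335 min = 10:36 AM.
Load-in starts at 10:36 AM + 410 min = 5:26 PM.
The encore ends at 5:26 PM − 173 min = 2:33 PM.

2:33 PM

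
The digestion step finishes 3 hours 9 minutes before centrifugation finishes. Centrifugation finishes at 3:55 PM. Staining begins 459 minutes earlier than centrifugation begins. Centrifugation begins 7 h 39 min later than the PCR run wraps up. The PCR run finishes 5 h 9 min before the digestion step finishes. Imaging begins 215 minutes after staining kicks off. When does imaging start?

The digestion step ends at 3:55 PM − 189 min = 12:46 PM.
The PCR run ends at 12:46 PM − 309 min = 7:37 AM.
Centrifugation starts at 7:37 AM + 459 min = 3:16 PM.
Staining starts at 3:16 PM − 459 min = 7:37 AM.
Imaging starts at 7:37 AM + 215 min = 11:12 AM.

11:12 AM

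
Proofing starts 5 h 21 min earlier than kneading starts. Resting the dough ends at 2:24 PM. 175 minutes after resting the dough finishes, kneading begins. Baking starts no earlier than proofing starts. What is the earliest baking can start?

11:58 AM

Kneading starts at 2:24 PM + 175 min = 5:19 PM.
Proofing starts at 5:19 PM − 321 min = 11:58 AM.
Baking is bounded by proofing, so the earliest it can start is 11:58 AM.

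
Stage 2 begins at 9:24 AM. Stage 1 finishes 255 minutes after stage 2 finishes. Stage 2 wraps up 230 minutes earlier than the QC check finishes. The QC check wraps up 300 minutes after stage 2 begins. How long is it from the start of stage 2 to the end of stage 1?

The QC check ends at 9:24 AM + 300 min = 2:24 PM.
Stage 2 ends at 2:24 PM − 230 min = 10:34 AM.
Stage 1 ends at 10:34 AM + 255 min = 2:49 PM.
From 9:24 AM to 2:49 PM is 325 minutes.

325 minutes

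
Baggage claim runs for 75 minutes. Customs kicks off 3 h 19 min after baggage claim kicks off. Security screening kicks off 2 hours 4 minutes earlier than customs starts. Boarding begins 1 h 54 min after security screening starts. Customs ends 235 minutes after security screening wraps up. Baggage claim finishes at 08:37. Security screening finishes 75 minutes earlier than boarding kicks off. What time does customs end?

Baggage claim starts at 08:37 − 75 min = 07:22.
Customs starts at 07:22 + 199 min = 10:41.
Security screening starts at 10:41 − 124 min = 08:37.
Boarding starts at 08:37 + 114 min = 10:31.
Security screening ends at 10:31 − 75 min = 09:16.
Customs ends at 09:16 + 235 min = 13:11.

13:11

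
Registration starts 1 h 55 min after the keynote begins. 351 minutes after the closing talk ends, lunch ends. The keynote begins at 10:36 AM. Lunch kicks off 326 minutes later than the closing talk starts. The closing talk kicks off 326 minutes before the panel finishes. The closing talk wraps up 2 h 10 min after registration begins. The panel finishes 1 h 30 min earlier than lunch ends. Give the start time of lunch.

Registration starts at 10:36 AM + 115 min = 12:31 PM.
The closing talk ends at 12:31 PM + 130 min = 2:41 PM.
Lunch ends at 2:41 PM + 351 min = 8:32 PM.
The panel ends at 8:32 PM − 90 min = 7:02 PM.
The closing talk starts at 7:02 PM − 326 min = 1:36 PM.
Lunch starts at 1:36 PM + 326 min = 7:02 PM.

7:02 PM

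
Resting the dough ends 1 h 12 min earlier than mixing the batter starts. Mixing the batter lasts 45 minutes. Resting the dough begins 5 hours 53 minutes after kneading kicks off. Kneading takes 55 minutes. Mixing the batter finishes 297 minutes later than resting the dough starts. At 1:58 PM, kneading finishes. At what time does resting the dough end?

9:56 PM

Kneading starts at 1:58 PM − 55 min = 1:03 PM.
Resting the dough starts at 1:03 PM + 353 min = 6:56 PM.
Mixing the batter ends at 6:56 PM + 297 min = 11:53 PM.
Mixing the batter starts at 11:53 PM − 45 min = 11:08 PM.
Resting the dough ends at 11:08 PM − 72 min = 9:56 PM.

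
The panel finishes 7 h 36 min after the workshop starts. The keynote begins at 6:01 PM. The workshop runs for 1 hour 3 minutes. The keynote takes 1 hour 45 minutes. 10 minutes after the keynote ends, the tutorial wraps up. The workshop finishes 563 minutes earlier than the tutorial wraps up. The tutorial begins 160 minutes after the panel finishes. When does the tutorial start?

7:46 PM

The keynote ends at 6:01 PM + 105 min = 7:46 PM.
The tutorial ends at 7:46 PM + 10 min = 7:56 PM.
The workshop ends at 7:56 PM − 563 min = 10:33 AM.
The workshop starts at 10:33 AM − 63 min = 9:30 AM.
The panel ends at 9:30 AM + 456 min = 5:06 PM.
The tutorial starts at 5:06 PM + 160 min = 7:46 PM.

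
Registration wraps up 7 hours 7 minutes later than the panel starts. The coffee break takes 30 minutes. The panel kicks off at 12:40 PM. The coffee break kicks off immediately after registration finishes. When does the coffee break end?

Registration ends at 12:40 PM + 427 min = 7:47 PM.
So the coffee break starts at 7:47 PM.
The coffee break ends at 7:47 PM + 30 min = 8:17 PM.

8:17 PM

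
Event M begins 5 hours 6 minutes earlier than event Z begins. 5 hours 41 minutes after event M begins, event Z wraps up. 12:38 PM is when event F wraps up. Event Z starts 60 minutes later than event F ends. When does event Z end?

2:13 PM

Event Z starts at 12:38 PM + 60 min = 1:38 PM.
Event M starts at 1:38 PM − 306 min = 8:32 AM.
Event Z ends at 8:32 AM + 341 min = 2:13 PM.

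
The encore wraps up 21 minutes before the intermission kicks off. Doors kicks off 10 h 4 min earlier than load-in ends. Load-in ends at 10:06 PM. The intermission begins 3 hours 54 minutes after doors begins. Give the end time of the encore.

3:35 PM

Doors starts at 10:06 PM − 604 min = 12:02 PM.
The intermission starts at 12:02 PM + 234 min = 3:56 PM.
The encore ends at 3:56 PM − 21 min = 3:35 PM.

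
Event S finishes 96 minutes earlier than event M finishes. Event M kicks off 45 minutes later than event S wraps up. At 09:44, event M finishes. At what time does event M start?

Event S ends at 09:44 − 96 min = 08:08.
Event M starts at 08:08 + 45 min = 08:53.

08:53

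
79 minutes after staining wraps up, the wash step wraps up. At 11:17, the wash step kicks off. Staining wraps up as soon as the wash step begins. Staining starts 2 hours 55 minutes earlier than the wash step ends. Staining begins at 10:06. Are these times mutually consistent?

No

Staining ends at 11:17.
The wash step ends at 11:17 + 79 min = 12:36.
Staining starts at 12:36 − 175 min = 09:41.
But staining is also said to start at 10:06 — a 25-minute conflict.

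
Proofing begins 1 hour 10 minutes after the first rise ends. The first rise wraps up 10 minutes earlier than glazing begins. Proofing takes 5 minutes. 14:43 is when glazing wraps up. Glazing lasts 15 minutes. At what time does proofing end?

Glazing starts at 14:43 − 15 min = 14:28.
The first rise ends at 14:28 − 10 min = 14:18.
Proofing starts at 14:18 + 70 min = 15:28.
Proofing ends at 15:28 + 5 min = 15:33.

15:33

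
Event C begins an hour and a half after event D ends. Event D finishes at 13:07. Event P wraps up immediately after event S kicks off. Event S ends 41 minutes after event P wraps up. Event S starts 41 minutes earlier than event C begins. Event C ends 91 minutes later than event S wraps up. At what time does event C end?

16:08

Event C starts at 13:07 + 90 min = 14:37.
Event S starts at 14:37 − 41 min = 13:56.
So event P ends at 13:56.
Event S ends at 13:56 + 41 min = 14:37.
Event C ends at 14:37 + 91 min = 16:08.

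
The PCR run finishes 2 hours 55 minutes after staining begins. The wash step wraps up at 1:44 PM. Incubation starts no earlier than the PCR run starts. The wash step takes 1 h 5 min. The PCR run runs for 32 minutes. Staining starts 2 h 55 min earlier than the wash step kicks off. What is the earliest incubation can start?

12:07 PM

The wash step starts at 1:44 PM − 65 min = 12:39 PM.
Staining starts at 12:39 PM − 175 min = 9:44 AM.
The PCR run ends at 9:44 AM + 175 min = 12:39 PM.
The PCR run starts at 12:39 PM − 32 min = 12:07 PM.
Incubation is bounded by the PCR run, so the earliest it can start is 12:07 PM.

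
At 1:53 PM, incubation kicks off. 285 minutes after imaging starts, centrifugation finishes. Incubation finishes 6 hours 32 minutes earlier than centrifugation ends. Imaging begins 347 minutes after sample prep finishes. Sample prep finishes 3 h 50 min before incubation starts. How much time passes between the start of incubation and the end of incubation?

10 minutes

Sample prep ends at 1:53 PM − 230 min = 10:03 AM.
Imaging starts at 10:03 AM + 347 min = 3:50 PM.
Centrifugation ends at 3:50 PM + 285 min = 8:35 PM.
Incubation ends at 8:35 PM − 392 min = 2:03 PM.
From 1:53 PM to 2:03 PM is 10 minutes.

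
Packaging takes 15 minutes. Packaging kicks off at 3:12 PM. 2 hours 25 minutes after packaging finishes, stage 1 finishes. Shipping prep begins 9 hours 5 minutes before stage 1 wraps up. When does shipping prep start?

Packaging ends at 3:12 PM + 15 min = 3:27 PM.
Stage 1 ends at 3:27 PM + 145 min = 5:52 PM.
Shipping prep starts at 5:52 PM − 545 min = 8:47 AM.

8:47 AM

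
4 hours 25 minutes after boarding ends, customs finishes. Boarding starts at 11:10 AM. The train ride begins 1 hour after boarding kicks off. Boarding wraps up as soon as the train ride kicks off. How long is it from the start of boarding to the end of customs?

The train ride starts at 11:10 AM + 60 min = 12:10 PM.
So boarding ends at 12:10 PM.
Customs ends at 12:10 PM + 265 min = 4:35 PM.
From 11:10 AM to 4:35 PM is 5 h 25 min.

5 h 25 min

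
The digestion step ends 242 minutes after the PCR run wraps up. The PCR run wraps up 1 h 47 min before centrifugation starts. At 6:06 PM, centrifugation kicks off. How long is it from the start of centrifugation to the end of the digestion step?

The PCR run ends at 6:06 PM − 107 min = 4:19 PM.
The digestion step ends at 4:19 PM + 242 min = 8:21 PM.
From 6:06 PM to 8:21 PM is 2 h 15 min.

2 h 15 min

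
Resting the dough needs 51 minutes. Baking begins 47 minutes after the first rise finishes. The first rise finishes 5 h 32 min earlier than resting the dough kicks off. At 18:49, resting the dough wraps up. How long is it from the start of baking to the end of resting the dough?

5 h 36 min

Resting the dough starts at 18:49 − 51 min = 17:58.
The first rise ends at 17:58 − 332 min = 12:26.
Baking starts at 12:26 + 47 min = 13:13.
From 13:13 to 18:49 is 5 h 36 min.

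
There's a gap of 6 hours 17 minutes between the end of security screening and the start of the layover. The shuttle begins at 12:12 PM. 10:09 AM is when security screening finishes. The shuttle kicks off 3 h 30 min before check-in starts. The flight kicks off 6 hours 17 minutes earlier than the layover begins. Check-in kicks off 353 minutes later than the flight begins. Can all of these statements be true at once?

No

The layover starts at 10:09 AM + 377 min = 4:26 PM.
The flight starts at 4:26 PM − 377 min = 10:09 AM.
Check-in starts at 10:09 AM + 353 min = 4:02 PM.
The shuttle starts at 4:02 PM − 210 min = 12:32 PM.
But the shuttle is also said to start at 12:12 PM — a 20-minute conflict.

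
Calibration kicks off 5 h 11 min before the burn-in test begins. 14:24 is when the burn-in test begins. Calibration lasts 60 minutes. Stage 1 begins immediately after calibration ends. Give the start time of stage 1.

10:13

Calibration starts at 14:24 − 311 min = 09:13.
Calibration ends at 09:13 + 60 min = 10:13.
So stage 1 starts at 10:13.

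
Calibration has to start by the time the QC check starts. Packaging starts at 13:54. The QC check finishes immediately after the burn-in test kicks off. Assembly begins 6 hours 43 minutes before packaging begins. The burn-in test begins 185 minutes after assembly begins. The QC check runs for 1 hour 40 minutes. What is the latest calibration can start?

Assembly starts at 13:54 − 403 min = 07:11.
The burn-in test starts at 07:11 + 185 min = 10:16.
So the QC check ends at 10:16.
The QC check starts at 10:16 − 100 min = 08:36.
Calibration is bounded by the QC check, so the latest it can start is 08:36.

08:36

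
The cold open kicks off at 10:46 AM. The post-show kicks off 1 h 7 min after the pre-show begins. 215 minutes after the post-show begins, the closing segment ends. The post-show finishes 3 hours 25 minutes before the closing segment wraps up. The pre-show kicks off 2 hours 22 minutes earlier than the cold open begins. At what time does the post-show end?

The pre-show starts at 10:46 AM − 142 min = 8:24 AM.
The post-show starts at 8:24 AM + 67 min = 9:31 AM.
The closing segment ends at 9:31 AM + 215 min = 1:06 PM.
The post-show ends at 1:06 PM − 205 min = 9:41 AM.

9:41 AM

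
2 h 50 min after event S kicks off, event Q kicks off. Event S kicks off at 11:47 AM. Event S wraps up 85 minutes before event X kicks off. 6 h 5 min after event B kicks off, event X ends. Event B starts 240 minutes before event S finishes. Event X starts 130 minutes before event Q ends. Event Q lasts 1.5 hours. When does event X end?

2:37 PM

Event Q starts at 11:47 AM + 170 min = 2:37 PM.
Event Q ends at 2:37 PM + 90 min = 4:07 PM.
Event X starts at 4:07 PM − 130 min = 1:57 PM.
Event S ends at 1:57 PM − 85 min = 12:32 PM.
Event B starts at 12:32 PM − 240 min = 8:32 AM.
Event X ends at 8:32 AM + 365 min = 2:37 PM.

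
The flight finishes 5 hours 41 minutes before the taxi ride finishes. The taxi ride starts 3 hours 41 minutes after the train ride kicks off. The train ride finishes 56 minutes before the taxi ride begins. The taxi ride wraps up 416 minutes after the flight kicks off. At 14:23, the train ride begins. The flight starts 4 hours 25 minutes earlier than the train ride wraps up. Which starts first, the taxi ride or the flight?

the flight

The taxi ride starts at 14:23 + 221 min = 18:04.
The train ride ends at 18:04 − 56 min = 17:08.
The flight starts at 17:08 − 265 min = 12:43.
The taxi ride starts at 18:04 and the flight starts at 12:43, so the flight is first.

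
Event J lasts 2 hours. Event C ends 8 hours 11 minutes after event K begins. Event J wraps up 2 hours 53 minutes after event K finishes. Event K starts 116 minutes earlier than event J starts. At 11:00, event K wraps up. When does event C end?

Event J ends at 11:00 + 173 min = 13:53.
Event J starts at 13:53 − 120 min = 11:53.
Event K starts at 11:53 − 116 min = 09:57.
Event C ends at 09:57 + 491 min = 18:08.

18:08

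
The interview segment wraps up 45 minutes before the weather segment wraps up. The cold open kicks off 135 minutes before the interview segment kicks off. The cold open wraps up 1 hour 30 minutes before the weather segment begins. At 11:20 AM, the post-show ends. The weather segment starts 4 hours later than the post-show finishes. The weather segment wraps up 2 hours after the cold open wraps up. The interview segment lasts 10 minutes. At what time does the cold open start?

12:40 PM

The weather segment starts at 11:20 AM + 240 min = 3:20 PM.
The cold open ends at 3:20 PM − 90 min = 1:50 PM.
The weather segment ends at 1:50 PM + 120 min = 3:50 PM.
The interview segment ends at 3:50 PM − 45 min = 3:05 PM.
The interview segment starts at 3:05 PM − 10 min = 2:55 PM.
The cold open starts at 2:55 PM − 135 min = 12:40 PM.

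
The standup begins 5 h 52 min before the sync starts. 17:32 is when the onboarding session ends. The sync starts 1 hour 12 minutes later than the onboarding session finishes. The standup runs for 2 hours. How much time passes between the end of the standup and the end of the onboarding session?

160 minutes

The sync starts at 17:32 + 72 min = 18:44.
The standup starts at 18:44 − 352 min = 12:52.
The standup ends at 12:52 + 120 min = 14:52.
From 14:52 to 17:32 is 160 minutes.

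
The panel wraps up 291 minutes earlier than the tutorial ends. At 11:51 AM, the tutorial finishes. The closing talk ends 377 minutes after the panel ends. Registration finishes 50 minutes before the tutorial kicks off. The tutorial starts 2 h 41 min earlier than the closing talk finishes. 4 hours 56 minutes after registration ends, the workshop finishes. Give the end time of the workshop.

2:42 PM

The panel ends at 11:51 AM − 291 min = 7:00 AM.
The closing talk ends at 7:00 AM + 377 min = 1:17 PM.
The tutorial starts at 1:17 PM − 161 min = 10:36 AM.
Registration ends at 10:36 AM − 50 min = 9:46 AM.
The workshop ends at 9:46 AM + 296 min = 2:42 PM.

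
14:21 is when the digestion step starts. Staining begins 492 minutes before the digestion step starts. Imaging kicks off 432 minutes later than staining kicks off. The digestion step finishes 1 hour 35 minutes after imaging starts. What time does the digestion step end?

Staining starts at 14:21 − 492 min = 06:09.
Imaging starts at 06:09 + 432 min = 13:21.
The digestion step ends at 13:21 + 95 min = 14:56.

14:56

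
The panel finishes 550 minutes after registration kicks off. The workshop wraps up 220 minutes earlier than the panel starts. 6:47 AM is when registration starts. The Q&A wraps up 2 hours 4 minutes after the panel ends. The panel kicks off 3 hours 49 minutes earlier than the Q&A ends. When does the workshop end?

The panel ends at 6:47 AM + 550 min = 3:57 PM.
The Q&A ends at 3:57 PM + 124 min = 6:01 PM.
The panel starts at 6:01 PM − 229 min = 2:12 PM.
The workshop ends at 2:12 PM − 220 min = 10:32 AM.

10:32 AM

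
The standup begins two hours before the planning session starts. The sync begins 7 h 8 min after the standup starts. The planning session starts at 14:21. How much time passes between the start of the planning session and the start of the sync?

5 h 8 min

The standup starts at 14:21 − 120 min = 12:21.
The sync starts at 12:21 + 428 min = 19:29.
From 14:21 to 19:29 is 5 h 8 min.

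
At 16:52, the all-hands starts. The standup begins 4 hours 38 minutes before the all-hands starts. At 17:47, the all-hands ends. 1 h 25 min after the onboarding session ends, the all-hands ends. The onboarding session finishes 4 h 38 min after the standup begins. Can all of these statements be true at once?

No

The standup starts at 16:52 − 278 min = 12:14.
The onboarding session ends at 12:14 + 278 min = 16:52.
The all-hands ends at 16:52 + 85 min = 18:17.
But the all-hands is also said to end at 17:47 — a 30-minute conflict.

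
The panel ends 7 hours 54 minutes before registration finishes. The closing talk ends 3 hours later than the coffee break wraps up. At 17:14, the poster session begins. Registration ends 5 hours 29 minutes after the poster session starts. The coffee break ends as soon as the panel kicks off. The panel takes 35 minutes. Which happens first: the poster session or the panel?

Registration ends at 17:14 + 329 min = 22:43.
The panel ends at 22:43 − 474 min = 14:49.
The panel starts at 14:49 − 35 min = 14:14.
The poster session starts at 17:14 and the panel starts at 14:14, so the panel is first.

the panel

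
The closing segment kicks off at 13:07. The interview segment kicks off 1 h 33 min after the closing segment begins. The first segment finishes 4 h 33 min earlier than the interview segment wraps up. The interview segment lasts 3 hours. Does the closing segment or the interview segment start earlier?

the closing segment

The interview segment starts at 13:07 + 93 min = 14:40.
The closing segment starts at 13:07 and the interview segment starts at 14:40, so the closing segment is first.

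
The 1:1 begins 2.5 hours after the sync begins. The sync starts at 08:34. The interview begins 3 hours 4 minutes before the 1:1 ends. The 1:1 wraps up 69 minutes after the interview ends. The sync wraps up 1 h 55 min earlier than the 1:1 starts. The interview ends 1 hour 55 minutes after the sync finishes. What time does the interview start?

The 1:1 starts at 08:34 + 150 min = 11:04.
The sync ends at 11:04 − 115 min = 09:09.
The interview ends at 09:09 + 115 min = 11:04.
The 1:1 ends at 11:04 + 69 min = 12:13.
The interview starts at 12:13 − 184 min = 09:09.

09:09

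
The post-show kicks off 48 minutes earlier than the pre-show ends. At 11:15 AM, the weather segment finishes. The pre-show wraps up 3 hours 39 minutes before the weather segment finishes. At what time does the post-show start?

6:48 AM

The pre-show ends at 11:15 AM − 219 min = 7:36 AM.
The post-show starts at 7:36 AM − 48 min = 6:48 AM.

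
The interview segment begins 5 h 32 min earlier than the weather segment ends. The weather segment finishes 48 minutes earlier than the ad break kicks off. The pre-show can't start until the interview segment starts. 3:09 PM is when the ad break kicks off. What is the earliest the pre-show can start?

The weather segment ends at 3:09 PM − 48 min = 2:21 PM.
The interview segment starts at 2:21 PM − 332 min = 8:49 AM.
The pre-show is bounded by the interview segment, so the earliest it can start is 8:49 AM.

8:49 AM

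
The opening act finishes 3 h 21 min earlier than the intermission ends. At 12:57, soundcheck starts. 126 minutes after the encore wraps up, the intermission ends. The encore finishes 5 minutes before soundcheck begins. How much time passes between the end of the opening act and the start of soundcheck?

The encore ends at 12:57 − 5 min = 12:52.
The intermission ends at 12:52 + 126 min = 14:58.
The opening act ends at 14:58 − 201 min = 11:37.
From 11:37 to 12:57 is 1 h 20 min.

1 h 20 min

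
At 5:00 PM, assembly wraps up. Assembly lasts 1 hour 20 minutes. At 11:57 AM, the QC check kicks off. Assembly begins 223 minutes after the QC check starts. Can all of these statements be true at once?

Assembly starts at 11:57 AM + 223 min = 3:40 PM.
Assembly ends at 3:40 PM + 80 min = 5:00 PM.
That matches the stated 5:00 PM, so the schedule is consistent.

Yes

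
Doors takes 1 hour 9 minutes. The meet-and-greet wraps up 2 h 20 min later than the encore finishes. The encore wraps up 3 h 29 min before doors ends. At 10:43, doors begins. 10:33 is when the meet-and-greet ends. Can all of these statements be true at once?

No

Doors ends at 10:43 + 69 min = 11:52.
The encore ends at 11:52 − 209 min = 08:23.
The meet-and-greet ends at 08:23 + 140 min = 10:43.
But the meet-and-greet is also said to end at 10:33 — a 10-minute conflict.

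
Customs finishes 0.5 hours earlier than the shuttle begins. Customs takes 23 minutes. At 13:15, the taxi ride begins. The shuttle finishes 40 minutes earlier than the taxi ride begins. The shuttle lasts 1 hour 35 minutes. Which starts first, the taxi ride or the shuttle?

The shuttle ends at 13:15 − 40 min = 12:35.
The shuttle starts at 12:35 − 95 min = 11:00.
The taxi ride starts at 13:15 and the shuttle starts at 11:00, so the shuttle is first.

the shuttle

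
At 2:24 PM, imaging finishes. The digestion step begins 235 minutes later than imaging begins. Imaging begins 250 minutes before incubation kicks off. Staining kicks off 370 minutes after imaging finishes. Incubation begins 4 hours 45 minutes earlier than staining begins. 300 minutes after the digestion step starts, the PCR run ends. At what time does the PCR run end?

8:34 PM

Staining starts at 2:24 PM + 370 min = 8:34 PM.
Incubation starts at 8:34 PM − 285 min = 3:49 PM.
Imaging starts at 3:49 PM − 250 min = 11:39 AM.
The digestion step starts at 11:39 AM + 235 min = 3:34 PM.
The PCR run ends at 3:34 PM + 300 min = 8:34 PM.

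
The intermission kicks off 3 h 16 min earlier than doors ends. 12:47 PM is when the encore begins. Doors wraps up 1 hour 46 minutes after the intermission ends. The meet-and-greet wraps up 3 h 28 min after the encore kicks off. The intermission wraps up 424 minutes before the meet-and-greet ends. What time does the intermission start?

7:41 AM

The meet-and-greet ends at 12:47 PM + 208 min = 4:15 PM.
The intermission ends at 4:15 PM − 424 min = 9:11 AM.
Doors ends at 9:11 AM + 106 min = 10:57 AM.
The intermission starts at 10:57 AM − 196 min = 7:41 AM.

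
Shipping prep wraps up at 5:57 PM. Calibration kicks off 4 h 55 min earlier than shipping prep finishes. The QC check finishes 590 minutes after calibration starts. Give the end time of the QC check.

Calibration starts at 5:57 PM − 295 min = 1:02 PM.
The QC check ends at 1:02 PM + 590 min = 10:52 PM.

10:52 PM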